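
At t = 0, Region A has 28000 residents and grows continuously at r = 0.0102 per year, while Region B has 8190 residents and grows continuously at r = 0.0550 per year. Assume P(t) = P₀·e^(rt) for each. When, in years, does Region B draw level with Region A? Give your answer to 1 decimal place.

t ≈ 27.4 years

28000·e^(0.0102t) = 8190·e^(0.055t)
28000/8190 = e^((0.055 − 0.0102)t) → ln(3.4188) = 0.0448·t
t = 1.22929 / 0.0448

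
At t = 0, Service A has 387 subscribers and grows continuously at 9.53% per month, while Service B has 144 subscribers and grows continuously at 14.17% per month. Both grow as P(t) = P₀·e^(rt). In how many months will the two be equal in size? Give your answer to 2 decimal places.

387·e^(0.0953t) = 144·e^(0.1417t)
387/144 = e^((0.1417 − 0.0953)t) → ln(2.6875) = 0.0464·t
t = 0.98861 / 0.0464

t ≈ 21.31 months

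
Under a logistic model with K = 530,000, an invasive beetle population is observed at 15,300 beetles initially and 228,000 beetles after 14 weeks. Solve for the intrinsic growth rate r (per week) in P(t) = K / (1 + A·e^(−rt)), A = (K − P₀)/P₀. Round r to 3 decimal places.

A = (530000 − 15300)/15300 = 33.64052
228000 = 530000/(1 + 33.64052·e^(−r·14)) → e^(−14r) = (2.32456 − 1)/33.64052 = 0.039374
r = −ln(0.039374)/14 = 3.23465/14

r ≈ 0.231 per week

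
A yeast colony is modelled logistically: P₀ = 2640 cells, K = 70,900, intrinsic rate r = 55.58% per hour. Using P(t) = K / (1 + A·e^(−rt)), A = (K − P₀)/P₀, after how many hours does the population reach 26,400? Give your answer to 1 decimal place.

t ≈ 4.9 hours

A = (70900 − 2640)/2640 = 25.85606
26400 = 70900/(1 + 25.85606·e^(−0.5558t)) → 1 + 25.85606·e^(−0.5558t) = 2.68561
e^(−0.5558t) = 0.065192 → t = ln(15.33933)/0.5558 = 2.73042/0.5558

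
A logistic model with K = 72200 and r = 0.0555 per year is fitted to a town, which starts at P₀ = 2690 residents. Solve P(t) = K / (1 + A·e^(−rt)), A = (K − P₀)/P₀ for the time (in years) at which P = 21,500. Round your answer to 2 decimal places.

A = (72200 − 2690)/2690 = 25.84015
21500 = 72200/(1 + 25.84015·e^(−0.0555t)) → 1 + 25.84015·e^(−0.0555t) = 3.35814
e^(−0.0555t) = 0.091259 → t = ln(10.95785)/0.0555 = 2.39406/0.0555

t ≈ 43.14 years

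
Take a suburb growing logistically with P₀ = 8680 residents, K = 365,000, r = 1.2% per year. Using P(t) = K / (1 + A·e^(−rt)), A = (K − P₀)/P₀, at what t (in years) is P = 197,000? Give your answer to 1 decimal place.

t ≈ 322.8 years

A = (365000 − 8680)/8680 = 41.05069
197000 = 365000/(1 + 41.05069·e^(−0.012t)) → 1 + 41.05069·e^(−0.012t) = 1.85279
e^(−0.012t) = 0.020774 → t = ln(48.13682)/0.012 = 3.87405/0.012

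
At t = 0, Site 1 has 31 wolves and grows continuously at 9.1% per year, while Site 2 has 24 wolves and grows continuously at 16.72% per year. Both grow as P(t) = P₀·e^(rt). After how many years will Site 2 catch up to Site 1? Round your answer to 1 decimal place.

t ≈ 3.4 years

31·e^(0.091t) = 24·e^(0.1672t)
31/24 = e^((0.1672 − 0.091)t) → ln(1.29167) = 0.0762·t
t = 0.25593 / 0.0762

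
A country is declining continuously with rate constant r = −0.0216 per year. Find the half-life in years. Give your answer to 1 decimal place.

half-life = ln(2) / |r| = 0.69315 / 0.0216

half-life ≈ 32.1 years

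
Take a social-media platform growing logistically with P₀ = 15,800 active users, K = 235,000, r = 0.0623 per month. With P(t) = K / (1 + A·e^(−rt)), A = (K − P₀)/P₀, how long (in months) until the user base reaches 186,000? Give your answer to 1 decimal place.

A = (235000 − 15800)/15800 = 13.87342
186000 = 235000/(1 + 13.87342·e^(−0.0623t)) → 1 + 13.87342·e^(−0.0623t) = 1.26344
e^(−0.0623t) = 0.018989 → t = ln(52.66236)/0.0623 = 3.9639/0.0623

t ≈ 63.6 months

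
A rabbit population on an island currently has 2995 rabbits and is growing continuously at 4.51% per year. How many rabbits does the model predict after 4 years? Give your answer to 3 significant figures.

≈ 3,590 rabbits

P(4) = 2995 · e^(0.0451·4) = 2995 · e^(0.1804)
= 2995 · 1.1977 ≈ 3587.1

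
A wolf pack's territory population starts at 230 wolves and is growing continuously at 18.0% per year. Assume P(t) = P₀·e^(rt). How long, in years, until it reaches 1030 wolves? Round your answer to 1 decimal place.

1030 = 230 · e^(0.18·t)
t = ln(1030/230) / 0.18 = ln(4.47826) / 0.18 = 1.49923 / 0.18

t ≈ 8.3 years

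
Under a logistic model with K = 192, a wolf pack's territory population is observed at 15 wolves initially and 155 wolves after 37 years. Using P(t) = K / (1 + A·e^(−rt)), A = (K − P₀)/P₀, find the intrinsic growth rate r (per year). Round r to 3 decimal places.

A = (192 − 15)/15 = 11.8
155 = 192/(1 + 11.8·e^(−r·37)) → e^(−37r) = (1.23871 − 1)/11.8 = 0.02023
r = −ln(0.02023)/37 = 3.90061/37

r ≈ 0.105 per year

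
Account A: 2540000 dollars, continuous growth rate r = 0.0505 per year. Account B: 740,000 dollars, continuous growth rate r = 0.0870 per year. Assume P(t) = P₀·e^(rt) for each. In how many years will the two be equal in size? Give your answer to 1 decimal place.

2540000·e^(0.0505t) = 740000·e^(0.087t)
2540000/740000 = e^((0.087 − 0.0505)t) → ln(3.43243) = 0.0365·t
t = 1.23327 / 0.0365

t ≈ 33.8 years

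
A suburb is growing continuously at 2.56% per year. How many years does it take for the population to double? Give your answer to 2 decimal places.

doubling time = ln(2) / |r| = 0.69315 / 0.0256

doubling time ≈ 27.08 years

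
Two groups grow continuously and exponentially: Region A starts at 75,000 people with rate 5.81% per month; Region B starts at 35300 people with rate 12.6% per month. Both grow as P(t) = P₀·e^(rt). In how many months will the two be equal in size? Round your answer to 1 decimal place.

t ≈ 11.1 months

75000·e^(0.0581t) = 35300·e^(0.126t)
75000/35300 = e^((0.126 − 0.0581)t) → ln(2.12465) = 0.0679·t
t = 0.75361 / 0.0679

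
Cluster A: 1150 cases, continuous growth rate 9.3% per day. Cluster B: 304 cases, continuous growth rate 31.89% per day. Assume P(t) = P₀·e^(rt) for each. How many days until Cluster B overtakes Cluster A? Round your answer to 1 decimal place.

t ≈ 5.9 days

1150·e^(0.093t) = 304·e^(0.3189t)
1150/304 = e^((0.3189 − 0.093)t) → ln(3.78289) = 0.2259·t
t = 1.33049 / 0.2259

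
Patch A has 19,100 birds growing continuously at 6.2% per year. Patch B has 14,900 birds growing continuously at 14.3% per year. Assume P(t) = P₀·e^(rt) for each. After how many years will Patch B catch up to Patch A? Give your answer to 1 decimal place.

t ≈ 3.1 years

19100·e^(0.062t) = 14900·e^(0.143t)
19100/14900 = e^((0.143 − 0.062)t) → ln(1.28188) = 0.081·t
t = 0.24833 / 0.081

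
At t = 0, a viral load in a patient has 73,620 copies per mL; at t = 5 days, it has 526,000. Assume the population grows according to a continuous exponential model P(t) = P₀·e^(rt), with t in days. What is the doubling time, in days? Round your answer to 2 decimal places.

r = ln(526000/73620) / 5 = ln(7.1448) / 5 ≈ 0.393277 per day
doubling time = ln 2 / |r| = 0.69315 / 0.393277

doubling time ≈ 1.76 days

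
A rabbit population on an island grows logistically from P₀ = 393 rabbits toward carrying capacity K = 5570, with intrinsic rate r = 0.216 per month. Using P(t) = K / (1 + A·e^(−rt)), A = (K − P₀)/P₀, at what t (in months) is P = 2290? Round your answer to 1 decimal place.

A = (5570 − 393)/393 = 13.17303
2290 = 5570/(1 + 13.17303·e^(−0.216t)) → 1 + 13.17303·e^(−0.216t) = 2.43231
e^(−0.216t) = 0.108731 → t = ln(9.19702)/0.216 = 2.21888/0.216

t ≈ 10.3 months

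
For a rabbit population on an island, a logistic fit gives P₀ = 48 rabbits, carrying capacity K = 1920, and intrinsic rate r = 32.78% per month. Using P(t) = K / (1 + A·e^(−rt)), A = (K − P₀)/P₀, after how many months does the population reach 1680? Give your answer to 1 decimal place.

t ≈ 17.1 months

A = (1920 − 48)/48 = 39
1680 = 1920/(1 + 39·e^(−0.3278t)) → 1 + 39·e^(−0.3278t) = 1.14286
e^(−0.3278t) = 0.003663 → t = ln(273)/0.3278 = 5.60947/0.3278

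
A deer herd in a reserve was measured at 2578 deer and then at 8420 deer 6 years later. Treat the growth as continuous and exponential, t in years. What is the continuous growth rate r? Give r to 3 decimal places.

r ≈ 0.197 per year

8420 = 2578 · e^(r·6)
e^(6r) = 8420/2578 = 3.2661
r = ln(3.2661) / 6 = 1.1836 / 6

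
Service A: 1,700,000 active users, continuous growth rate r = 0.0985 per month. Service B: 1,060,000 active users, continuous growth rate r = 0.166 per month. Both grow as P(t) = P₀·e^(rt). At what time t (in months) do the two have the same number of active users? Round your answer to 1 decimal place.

1700000·e^(0.0985t) = 1060000·e^(0.166t)
1700000/1060000 = e^((0.166 − 0.0985)t) → ln(1.60377) = 0.0675·t
t = 0.47236 / 0.0675

t ≈ 7.0 months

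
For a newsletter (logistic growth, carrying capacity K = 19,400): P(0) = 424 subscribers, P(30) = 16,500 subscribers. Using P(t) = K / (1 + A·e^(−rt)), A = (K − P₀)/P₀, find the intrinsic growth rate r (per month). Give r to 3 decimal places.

r ≈ 0.185 per month

A = (19400 − 424)/424 = 44.75472
16500 = 19400/(1 + 44.75472·e^(−r·30)) → e^(−30r) = (1.17576 − 1)/44.75472 = 0.003927
r = −ln(0.003927)/30 = 5.53985/30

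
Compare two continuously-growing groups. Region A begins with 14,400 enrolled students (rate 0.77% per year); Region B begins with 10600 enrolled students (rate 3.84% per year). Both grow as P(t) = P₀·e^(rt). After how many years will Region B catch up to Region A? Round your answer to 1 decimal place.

t ≈ 10.0 years

14400·e^(0.0077t) = 10600·e^(0.0384t)
14400/10600 = e^((0.0384 − 0.0077)t) → ln(1.35849) = 0.0307·t
t = 0.30637 / 0.0307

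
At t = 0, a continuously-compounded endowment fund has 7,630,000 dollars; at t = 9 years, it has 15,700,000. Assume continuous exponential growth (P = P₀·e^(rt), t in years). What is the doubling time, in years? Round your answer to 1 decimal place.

doubling time ≈ 8.6 years

r = ln(15700000/7630000) / 9 = ln(2.05767) / 9 ≈ 0.080175 per year
doubling time = ln 2 / |r| = 0.69315 / 0.080175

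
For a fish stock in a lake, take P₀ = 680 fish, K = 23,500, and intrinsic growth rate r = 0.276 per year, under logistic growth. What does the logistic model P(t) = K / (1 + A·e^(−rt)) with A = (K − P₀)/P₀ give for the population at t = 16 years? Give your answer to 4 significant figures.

A = (23500 − 680)/680 = 33.55882
P(16) = 23500 / (1 + 33.55882·e^(−0.276·16)) = 23500 / (1 + 33.55882·0.012082)
= 23500 / 1.40547 ≈ 16720.35

≈ 16,720 fish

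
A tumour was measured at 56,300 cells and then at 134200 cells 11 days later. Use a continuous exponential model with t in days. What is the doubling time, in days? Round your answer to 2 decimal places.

r = ln(134200/56300) / 11 = ln(2.38366) / 11 ≈ 0.078967 per day
doubling time = ln 2 / |r| = 0.69315 / 0.078967

doubling time ≈ 8.78 days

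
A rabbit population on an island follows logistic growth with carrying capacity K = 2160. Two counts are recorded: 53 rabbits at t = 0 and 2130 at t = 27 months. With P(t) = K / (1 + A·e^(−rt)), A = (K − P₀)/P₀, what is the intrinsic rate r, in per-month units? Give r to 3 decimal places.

r ≈ 0.294 per month

A = (2160 − 53)/53 = 39.75472
2130 = 2160/(1 + 39.75472·e^(−r·27)) → e^(−27r) = (1.01408 − 1)/39.75472 = 0.000354
r = −ln(0.000354)/27 = 7.94541/27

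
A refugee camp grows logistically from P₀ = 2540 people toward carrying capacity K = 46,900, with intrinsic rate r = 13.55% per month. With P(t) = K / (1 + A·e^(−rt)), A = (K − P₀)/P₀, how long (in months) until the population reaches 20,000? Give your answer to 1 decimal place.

t ≈ 18.9 months

A = (46900 − 2540)/2540 = 17.46457
20000 = 46900/(1 + 17.46457·e^(−0.1355t)) → 1 + 17.46457·e^(−0.1355t) = 2.345
e^(−0.1355t) = 0.077013 → t = ln(12.98481)/0.1355 = 2.56378/0.1355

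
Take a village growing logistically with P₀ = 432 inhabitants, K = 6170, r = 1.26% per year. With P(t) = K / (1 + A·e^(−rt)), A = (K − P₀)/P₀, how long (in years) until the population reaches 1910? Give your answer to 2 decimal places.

t ≈ 141.61 years

A = (6170 − 432)/432 = 13.28241
1910 = 6170/(1 + 13.28241·e^(−0.0126t)) → 1 + 13.28241·e^(−0.0126t) = 3.23037
e^(−0.0126t) = 0.167919 → t = ln(5.95526)/0.0126 = 1.78427/0.0126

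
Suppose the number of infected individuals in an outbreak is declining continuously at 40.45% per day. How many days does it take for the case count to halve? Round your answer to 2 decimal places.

half-life = ln(2) / |r| = 0.69315 / 0.4045

half-life ≈ 1.71 days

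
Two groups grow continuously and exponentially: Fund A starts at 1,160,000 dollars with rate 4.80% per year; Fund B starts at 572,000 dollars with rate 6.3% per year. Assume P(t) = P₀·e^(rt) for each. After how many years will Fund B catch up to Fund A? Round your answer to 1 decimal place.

t ≈ 47.1 years

1160000·e^(0.048t) = 572000·e^(0.063t)
1160000/572000 = e^((0.063 − 0.048)t) → ln(2.02797) = 0.015·t
t = 0.70704 / 0.015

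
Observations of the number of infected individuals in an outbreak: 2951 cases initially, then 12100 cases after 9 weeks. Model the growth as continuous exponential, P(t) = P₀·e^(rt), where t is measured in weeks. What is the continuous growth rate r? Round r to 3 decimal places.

12100 = 2951 · e^(r·9)
e^(9r) = 12100/2951 = 4.1003
r = ln(4.1003) / 9 = 1.41106 / 9

r ≈ 0.157 per week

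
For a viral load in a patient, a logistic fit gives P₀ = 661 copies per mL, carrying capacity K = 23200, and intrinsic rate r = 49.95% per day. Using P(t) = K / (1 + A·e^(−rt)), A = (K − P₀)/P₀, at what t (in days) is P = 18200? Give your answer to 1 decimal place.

t ≈ 9.7 days

A = (23200 − 661)/661 = 34.09834
18200 = 23200/(1 + 34.09834·e^(−0.4995t)) → 1 + 34.09834·e^(−0.4995t) = 1.27473
e^(−0.4995t) = 0.008057 → t = ln(124.11794)/0.4995 = 4.82123/0.4995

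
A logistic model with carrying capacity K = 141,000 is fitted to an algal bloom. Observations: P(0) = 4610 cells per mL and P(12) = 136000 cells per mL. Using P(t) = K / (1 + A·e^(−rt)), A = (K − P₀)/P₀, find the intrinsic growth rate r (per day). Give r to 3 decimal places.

A = (141000 − 4610)/4610 = 29.58568
136000 = 141000/(1 + 29.58568·e^(−r·12)) → e^(−12r) = (1.03676 − 1)/29.58568 = 0.001243
r = −ln(0.001243)/12 = 6.69051/12

r ≈ 0.558 per day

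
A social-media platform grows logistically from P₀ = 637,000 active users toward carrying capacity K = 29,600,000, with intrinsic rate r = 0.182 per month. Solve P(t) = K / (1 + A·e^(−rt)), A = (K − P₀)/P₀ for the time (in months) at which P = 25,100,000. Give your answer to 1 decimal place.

A = (29600000 − 637000)/637000 = 45.46782
25100000 = 29600000/(1 + 45.46782·e^(−0.182t)) → 1 + 45.46782·e^(−0.182t) = 1.17928
e^(−0.182t) = 0.003943 → t = ln(253.60938)/0.182 = 5.5358/0.182

t ≈ 30.4 months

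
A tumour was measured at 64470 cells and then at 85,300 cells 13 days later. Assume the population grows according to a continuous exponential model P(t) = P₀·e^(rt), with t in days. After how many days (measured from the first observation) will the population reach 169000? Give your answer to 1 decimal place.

r = ln(85300/64470) / 13 ≈ 0.021536 per day
t = ln(169000/64470) / r = 0.9637 / 0.021536 ≈ 44.747

t ≈ 44.7 days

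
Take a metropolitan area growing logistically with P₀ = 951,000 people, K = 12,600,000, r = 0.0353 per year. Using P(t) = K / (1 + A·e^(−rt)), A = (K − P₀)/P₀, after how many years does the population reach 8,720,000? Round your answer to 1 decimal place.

t ≈ 93.9 years

A = (12600000 − 951000)/951000 = 12.24921
8720000 = 12600000/(1 + 12.24921·e^(−0.0353t)) → 1 + 12.24921·e^(−0.0353t) = 1.44495
e^(−0.0353t) = 0.036325 → t = ln(27.52916)/0.0353 = 3.31525/0.0353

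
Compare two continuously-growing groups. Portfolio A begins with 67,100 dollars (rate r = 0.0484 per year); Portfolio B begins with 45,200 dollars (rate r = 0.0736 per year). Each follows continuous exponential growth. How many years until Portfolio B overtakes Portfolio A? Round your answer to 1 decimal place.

67100·e^(0.0484t) = 45200·e^(0.0736t)
67100/45200 = e^((0.0736 − 0.0484)t) → ln(1.48451) = 0.0252·t
t = 0.39509 / 0.0252

t ≈ 15.7 years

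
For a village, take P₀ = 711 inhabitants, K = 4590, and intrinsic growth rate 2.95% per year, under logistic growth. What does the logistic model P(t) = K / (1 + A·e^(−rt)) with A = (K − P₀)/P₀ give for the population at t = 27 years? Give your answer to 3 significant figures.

≈ 1,330 inhabitants

A = (4590 − 711)/711 = 5.4557
P(27) = 4590 / (1 + 5.4557·e^(−0.0295·27)) = 4590 / (1 + 5.4557·0.450904)
= 4590 / 3.46 ≈ 1326.59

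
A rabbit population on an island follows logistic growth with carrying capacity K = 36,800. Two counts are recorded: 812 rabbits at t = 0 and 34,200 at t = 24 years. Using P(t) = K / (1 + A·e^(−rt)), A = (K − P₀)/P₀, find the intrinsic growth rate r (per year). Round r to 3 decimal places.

A = (36800 − 812)/812 = 44.3202
34200 = 36800/(1 + 44.3202·e^(−r·24)) → e^(−24r) = (1.07602 − 1)/44.3202 = 0.001715
r = −ln(0.001715)/24 = 6.36815/24

r ≈ 0.265 per year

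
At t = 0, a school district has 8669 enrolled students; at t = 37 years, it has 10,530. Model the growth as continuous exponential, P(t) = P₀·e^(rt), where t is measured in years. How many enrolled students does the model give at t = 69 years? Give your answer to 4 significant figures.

r = ln(10530/8669) / 37 ≈ 0.005256 per year
P(69) = 8669 · e^(0.005256·69) = 8669 · 1.43716 ≈ 12458.75

≈ 12,460 enrolled students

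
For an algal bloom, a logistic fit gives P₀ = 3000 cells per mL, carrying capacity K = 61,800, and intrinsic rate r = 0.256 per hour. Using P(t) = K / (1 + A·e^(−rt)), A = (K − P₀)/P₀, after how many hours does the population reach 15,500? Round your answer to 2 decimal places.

t ≈ 7.35 hours

A = (61800 − 3000)/3000 = 19.6
15500 = 61800/(1 + 19.6·e^(−0.256t)) → 1 + 19.6·e^(−0.256t) = 3.9871
e^(−0.256t) = 0.152403 → t = ln(6.56156)/0.256 = 1.88123/0.256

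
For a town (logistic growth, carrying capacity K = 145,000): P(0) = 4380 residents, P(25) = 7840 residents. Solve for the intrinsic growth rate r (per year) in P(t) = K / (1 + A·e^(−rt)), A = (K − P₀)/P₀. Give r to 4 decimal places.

r ≈ 0.0243 per year

A = (145000 − 4380)/4380 = 32.10502
7840 = 145000/(1 + 32.10502·e^(−r·25)) → e^(−25r) = (18.4949 − 1)/32.10502 = 0.544927
r = −ln(0.544927)/25 = 0.6071/25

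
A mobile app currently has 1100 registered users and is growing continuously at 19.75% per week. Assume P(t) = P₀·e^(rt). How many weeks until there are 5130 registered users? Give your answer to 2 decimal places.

t ≈ 7.80 weeks

5130 = 1100 · e^(0.1975·t)
t = ln(5130/1100) / 0.1975 = ln(4.66364) / 0.1975 = 1.5398 / 0.1975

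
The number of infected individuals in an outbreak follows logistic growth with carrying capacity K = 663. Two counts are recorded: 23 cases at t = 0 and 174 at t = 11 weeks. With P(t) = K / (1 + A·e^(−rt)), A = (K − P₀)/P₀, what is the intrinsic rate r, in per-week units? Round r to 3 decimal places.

A = (663 − 23)/23 = 27.82609
174 = 663/(1 + 27.82609·e^(−r·11)) → e^(−11r) = (3.81034 − 1)/27.82609 = 0.100997
r = −ln(0.100997)/11 = 2.29267/11

r ≈ 0.208 per week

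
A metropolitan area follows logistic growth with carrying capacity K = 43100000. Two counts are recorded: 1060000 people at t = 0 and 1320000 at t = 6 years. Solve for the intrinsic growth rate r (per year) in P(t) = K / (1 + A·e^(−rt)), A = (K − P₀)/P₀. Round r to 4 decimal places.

A = (43100000 − 1060000)/1060000 = 39.66038
1320000 = 43100000/(1 + 39.66038·e^(−r·6)) → e^(−6r) = (32.65152 − 1)/39.66038 = 0.798064
r = −ln(0.798064)/6 = 0.22557/6

r ≈ 0.0376 per year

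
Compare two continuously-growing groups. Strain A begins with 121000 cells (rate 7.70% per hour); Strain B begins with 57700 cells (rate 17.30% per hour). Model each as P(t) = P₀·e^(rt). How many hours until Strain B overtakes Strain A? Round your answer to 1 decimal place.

121000·e^(0.077t) = 57700·e^(0.173t)
121000/57700 = e^((0.173 − 0.077)t) → ln(2.09705) = 0.096·t
t = 0.74053 / 0.096

t ≈ 7.7 hours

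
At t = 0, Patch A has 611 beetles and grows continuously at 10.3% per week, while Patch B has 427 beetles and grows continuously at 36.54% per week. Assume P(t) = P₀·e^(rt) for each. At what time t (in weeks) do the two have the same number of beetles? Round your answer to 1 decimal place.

611·e^(0.103t) = 427·e^(0.3654t)
611/427 = e^((0.3654 − 0.103)t) → ln(1.43091) = 0.2624·t
t = 0.35831 / 0.2624

t ≈ 1.4 weeks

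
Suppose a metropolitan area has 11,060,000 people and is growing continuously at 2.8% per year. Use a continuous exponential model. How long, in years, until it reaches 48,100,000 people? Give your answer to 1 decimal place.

t ≈ 52.5 years

48100000 = 11060000 · e^(0.028·t)
t = ln(48100000/11060000) / 0.028 = ln(4.34901) / 0.028 = 1.46995 / 0.028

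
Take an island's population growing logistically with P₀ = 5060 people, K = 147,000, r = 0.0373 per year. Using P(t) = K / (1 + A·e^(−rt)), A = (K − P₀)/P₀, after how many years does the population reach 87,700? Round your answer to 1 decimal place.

A = (147000 − 5060)/5060 = 28.05138
87700 = 147000/(1 + 28.05138·e^(−0.0373t)) → 1 + 28.05138·e^(−0.0373t) = 1.67617
e^(−0.0373t) = 0.024105 → t = ln(41.48577)/0.0373 = 3.72535/0.0373

t ≈ 99.9 years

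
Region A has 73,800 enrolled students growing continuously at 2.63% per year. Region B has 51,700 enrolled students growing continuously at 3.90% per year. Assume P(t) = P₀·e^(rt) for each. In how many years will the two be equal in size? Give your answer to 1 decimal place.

t ≈ 28.0 years

73800·e^(0.0263t) = 51700·e^(0.039t)
73800/51700 = e^((0.039 − 0.0263)t) → ln(1.42747) = 0.0127·t
t = 0.3559 / 0.0127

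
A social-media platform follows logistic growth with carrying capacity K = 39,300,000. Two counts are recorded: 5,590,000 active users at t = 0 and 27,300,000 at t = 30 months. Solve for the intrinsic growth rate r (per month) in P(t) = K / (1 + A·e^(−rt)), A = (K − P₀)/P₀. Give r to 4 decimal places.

r ≈ 0.0873 per month

A = (39300000 − 5590000)/5590000 = 6.03041
27300000 = 39300000/(1 + 6.03041·e^(−r·30)) → e^(−30r) = (1.43956 − 1)/6.03041 = 0.072891
r = −ln(0.072891)/30 = 2.6188/30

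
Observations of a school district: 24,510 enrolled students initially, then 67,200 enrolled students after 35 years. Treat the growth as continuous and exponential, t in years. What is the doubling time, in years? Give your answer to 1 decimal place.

r = ln(67200/24510) / 35 = ln(2.74174) / 35 ≈ 0.028817 per year
doubling time = ln 2 / |r| = 0.69315 / 0.028817

doubling time ≈ 24.1 years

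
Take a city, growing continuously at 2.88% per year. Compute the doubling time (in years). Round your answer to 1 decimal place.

doubling time ≈ 24.1 years

doubling time = ln(2) / |r| = 0.69315 / 0.0288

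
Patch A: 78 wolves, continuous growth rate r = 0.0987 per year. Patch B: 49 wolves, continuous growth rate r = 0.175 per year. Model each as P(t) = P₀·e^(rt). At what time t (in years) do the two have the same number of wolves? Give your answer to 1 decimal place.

t ≈ 6.1 years

78·e^(0.0987t) = 49·e^(0.175t)
78/49 = e^((0.175 − 0.0987)t) → ln(1.59184) = 0.0763·t
t = 0.46489 / 0.0763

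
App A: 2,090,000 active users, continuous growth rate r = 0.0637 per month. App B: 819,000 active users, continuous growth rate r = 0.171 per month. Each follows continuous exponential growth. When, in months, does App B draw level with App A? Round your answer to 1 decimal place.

2090000·e^(0.0637t) = 819000·e^(0.171t)
2090000/819000 = e^((0.171 − 0.0637)t) → ln(2.55189) = 0.1073·t
t = 0.93684 / 0.1073

t ≈ 8.7 months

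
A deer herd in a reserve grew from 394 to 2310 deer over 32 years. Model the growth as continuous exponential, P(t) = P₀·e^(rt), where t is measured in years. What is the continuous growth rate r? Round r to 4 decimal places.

2310 = 394 · e^(r·32)
e^(32r) = 2310/394 = 5.86294
r = ln(5.86294) / 32 = 1.76865 / 32

r ≈ 0.0553 per year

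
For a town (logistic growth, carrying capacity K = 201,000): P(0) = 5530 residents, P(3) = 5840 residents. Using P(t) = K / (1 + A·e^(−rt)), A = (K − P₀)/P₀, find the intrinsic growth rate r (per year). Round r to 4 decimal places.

r ≈ 0.0187 per year

A = (201000 − 5530)/5530 = 35.3472
5840 = 201000/(1 + 35.3472·e^(−r·3)) → e^(−3r) = (34.41781 − 1)/35.3472 = 0.945416
r = −ln(0.945416)/3 = 0.05613/3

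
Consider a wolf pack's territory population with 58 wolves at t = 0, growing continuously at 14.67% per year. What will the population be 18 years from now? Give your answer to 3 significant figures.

P(18) = 58 · e^(0.1467·18) = 58 · e^(2.6406)
= 58 · 14.02161 ≈ 813.25

≈ 813 wolves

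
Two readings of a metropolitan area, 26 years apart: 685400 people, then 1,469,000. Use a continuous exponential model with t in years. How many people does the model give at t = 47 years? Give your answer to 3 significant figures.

r = ln(1469000/685400) / 26 ≈ 0.029321 per year
P(47) = 685400 · e^(0.029321·47) = 685400 · 3.96722 ≈ 2719134.59

≈ 2,720,000 people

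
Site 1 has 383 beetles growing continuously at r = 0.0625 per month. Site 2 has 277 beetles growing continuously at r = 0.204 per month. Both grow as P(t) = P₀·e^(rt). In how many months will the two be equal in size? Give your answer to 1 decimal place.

t ≈ 2.3 months

383·e^(0.0625t) = 277·e^(0.204t)
383/277 = e^((0.204 − 0.0625)t) → ln(1.38267) = 0.1415·t
t = 0.32402 / 0.1415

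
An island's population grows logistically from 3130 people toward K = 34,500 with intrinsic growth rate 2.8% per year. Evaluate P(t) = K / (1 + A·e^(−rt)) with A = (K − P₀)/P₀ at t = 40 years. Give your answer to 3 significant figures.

A = (34500 − 3130)/3130 = 10.02236
P(40) = 34500 / (1 + 10.02236·e^(−0.028·40)) = 34500 / (1 + 10.02236·0.32628)
= 34500 / 4.27009 ≈ 8079.45

≈ 8,080 people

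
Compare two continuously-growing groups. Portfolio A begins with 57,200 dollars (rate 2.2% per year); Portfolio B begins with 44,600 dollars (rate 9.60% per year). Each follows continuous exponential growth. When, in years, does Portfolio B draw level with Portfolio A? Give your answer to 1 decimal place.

57200·e^(0.022t) = 44600·e^(0.096t)
57200/44600 = e^((0.096 − 0.022)t) → ln(1.28251) = 0.074·t
t = 0.24882 / 0.074

t ≈ 3.4 years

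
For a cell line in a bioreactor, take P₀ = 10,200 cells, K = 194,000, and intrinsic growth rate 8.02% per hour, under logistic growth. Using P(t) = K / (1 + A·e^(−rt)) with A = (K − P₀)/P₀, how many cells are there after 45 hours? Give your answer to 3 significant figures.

≈ 130,000 cells

A = (194000 − 10200)/10200 = 18.01961
P(45) = 194000 / (1 + 18.01961·e^(−0.0802·45)) = 194000 / (1 + 18.01961·0.027079)
= 194000 / 1.48795 ≈ 130380.6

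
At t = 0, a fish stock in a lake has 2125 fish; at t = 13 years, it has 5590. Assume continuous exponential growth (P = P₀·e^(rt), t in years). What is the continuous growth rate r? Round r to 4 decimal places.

5590 = 2125 · e^(r·13)
e^(13r) = 5590/2125 = 2.63059
r = ln(2.63059) / 13 = 0.96721 / 13

r ≈ 0.0744 per year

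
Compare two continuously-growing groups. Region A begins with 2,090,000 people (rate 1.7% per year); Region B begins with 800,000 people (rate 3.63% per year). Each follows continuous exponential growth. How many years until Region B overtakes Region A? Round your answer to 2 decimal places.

2090000·e^(0.017t) = 800000·e^(0.0363t)
2090000/800000 = e^((0.0363 − 0.017)t) → ln(2.6125) = 0.0193·t
t = 0.96031 / 0.0193

t ≈ 49.76 years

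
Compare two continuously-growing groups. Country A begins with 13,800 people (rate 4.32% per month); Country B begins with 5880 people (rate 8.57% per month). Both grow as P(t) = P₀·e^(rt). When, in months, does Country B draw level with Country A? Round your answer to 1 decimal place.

13800·e^(0.0432t) = 5880·e^(0.0857t)
13800/5880 = e^((0.0857 − 0.0432)t) → ln(2.34694) = 0.0425·t
t = 0.85311 / 0.0425

t ≈ 20.1 months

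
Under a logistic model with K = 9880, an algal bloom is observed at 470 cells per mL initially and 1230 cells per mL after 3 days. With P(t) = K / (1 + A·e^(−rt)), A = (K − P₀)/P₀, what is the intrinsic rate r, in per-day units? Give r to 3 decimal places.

A = (9880 − 470)/470 = 20.02128
1230 = 9880/(1 + 20.02128·e^(−r·3)) → e^(−3r) = (8.03252 − 1)/20.02128 = 0.351252
r = −ln(0.351252)/3 = 1.04625/3

r ≈ 0.349 per day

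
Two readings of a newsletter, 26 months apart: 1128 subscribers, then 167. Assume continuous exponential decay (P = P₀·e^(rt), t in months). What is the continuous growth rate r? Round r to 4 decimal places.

r ≈ -0.0735 per month

167 = 1128 · e^(r·26)
e^(26r) = 167/1128 = 0.14805
r = ln(0.14805) / 26 = -1.91021 / 26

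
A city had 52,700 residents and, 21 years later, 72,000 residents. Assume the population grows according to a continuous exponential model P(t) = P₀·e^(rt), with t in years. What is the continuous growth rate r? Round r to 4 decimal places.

72000 = 52700 · e^(r·21)
e^(21r) = 72000/52700 = 1.36622
r = ln(1.36622) / 21 = 0.31205 / 21

r ≈ 0.0149 per year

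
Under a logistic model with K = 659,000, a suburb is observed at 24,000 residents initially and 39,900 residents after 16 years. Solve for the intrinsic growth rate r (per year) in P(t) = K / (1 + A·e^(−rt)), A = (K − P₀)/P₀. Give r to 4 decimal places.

A = (659000 − 24000)/24000 = 26.45833
39900 = 659000/(1 + 26.45833·e^(−r·16)) → e^(−16r) = (16.51629 − 1)/26.45833 = 0.586442
r = −ln(0.586442)/16 = 0.53368/16

r ≈ 0.0334 per year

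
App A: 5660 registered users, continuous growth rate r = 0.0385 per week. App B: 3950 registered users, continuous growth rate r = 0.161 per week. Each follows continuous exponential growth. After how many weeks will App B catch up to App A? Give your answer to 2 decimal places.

5660·e^(0.0385t) = 3950·e^(0.161t)
5660/3950 = e^((0.161 − 0.0385)t) → ln(1.43291) = 0.1225·t
t = 0.35971 / 0.1225

t ≈ 2.94 weeks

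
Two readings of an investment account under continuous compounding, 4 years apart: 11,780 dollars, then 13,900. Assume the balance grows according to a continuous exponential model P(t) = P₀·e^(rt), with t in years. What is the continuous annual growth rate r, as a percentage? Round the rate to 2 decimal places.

13900 = 11780 · e^(r·4)
e^(4r) = 13900/11780 = 1.17997
r = ln(1.17997) / 4 = 0.16549 / 4

r ≈ 4.14% per year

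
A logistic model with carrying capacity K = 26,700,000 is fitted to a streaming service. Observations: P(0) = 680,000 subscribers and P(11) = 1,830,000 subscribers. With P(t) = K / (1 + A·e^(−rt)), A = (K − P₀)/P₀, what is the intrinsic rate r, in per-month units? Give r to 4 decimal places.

A = (26700000 − 680000)/680000 = 38.26471
1830000 = 26700000/(1 + 38.26471·e^(−r·11)) → e^(−11r) = (14.59016 − 1)/38.26471 = 0.355162
r = −ln(0.355162)/11 = 1.03518/11

r ≈ 0.0941 per month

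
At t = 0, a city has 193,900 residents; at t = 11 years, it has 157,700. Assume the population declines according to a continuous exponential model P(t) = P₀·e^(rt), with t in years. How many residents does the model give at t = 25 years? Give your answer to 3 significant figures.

r = ln(157700/193900) / 11 ≈ -0.018786 per year
P(25) = 193900 · e^(-0.018786·25) = 193900 · 0.62522 ≈ 121229.79

≈ 121,000 residents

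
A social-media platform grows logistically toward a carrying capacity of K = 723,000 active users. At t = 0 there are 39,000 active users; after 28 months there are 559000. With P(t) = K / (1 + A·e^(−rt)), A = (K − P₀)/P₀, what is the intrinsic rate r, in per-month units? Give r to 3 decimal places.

r ≈ 0.146 per month

A = (723000 − 39000)/39000 = 17.53846
559000 = 723000/(1 + 17.53846·e^(−r·28)) → e^(−28r) = (1.29338 − 1)/17.53846 = 0.016728
r = −ln(0.016728)/28 = 4.09068/28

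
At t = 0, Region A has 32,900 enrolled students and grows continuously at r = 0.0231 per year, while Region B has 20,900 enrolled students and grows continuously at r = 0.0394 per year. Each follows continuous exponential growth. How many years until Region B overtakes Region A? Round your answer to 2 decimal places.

t ≈ 27.84 years

32900·e^(0.0231t) = 20900·e^(0.0394t)
32900/20900 = e^((0.0394 − 0.0231)t) → ln(1.57416) = 0.0163·t
t = 0.45372 / 0.0163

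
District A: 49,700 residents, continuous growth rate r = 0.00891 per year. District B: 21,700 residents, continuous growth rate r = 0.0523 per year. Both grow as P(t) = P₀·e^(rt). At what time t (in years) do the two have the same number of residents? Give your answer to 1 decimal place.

t ≈ 19.1 years

49700·e^(0.00891t) = 21700·e^(0.0523t)
49700/21700 = e^((0.0523 − 0.00891)t) → ln(2.29032) = 0.04339·t
t = 0.82869 / 0.04339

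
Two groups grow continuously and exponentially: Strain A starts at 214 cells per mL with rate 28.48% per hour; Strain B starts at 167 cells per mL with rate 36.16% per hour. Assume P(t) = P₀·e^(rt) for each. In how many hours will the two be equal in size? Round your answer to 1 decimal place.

t ≈ 3.2 hours

214·e^(0.2848t) = 167·e^(0.3616t)
214/167 = e^((0.3616 − 0.2848)t) → ln(1.28144) = 0.0768·t
t = 0.24798 / 0.0768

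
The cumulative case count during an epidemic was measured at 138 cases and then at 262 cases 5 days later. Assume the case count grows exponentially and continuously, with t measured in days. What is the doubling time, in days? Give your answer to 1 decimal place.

r = ln(262/138) / 5 = ln(1.89855) / 5 ≈ 0.128218 per day
doubling time = ln 2 / |r| = 0.69315 / 0.128218

doubling time ≈ 5.4 days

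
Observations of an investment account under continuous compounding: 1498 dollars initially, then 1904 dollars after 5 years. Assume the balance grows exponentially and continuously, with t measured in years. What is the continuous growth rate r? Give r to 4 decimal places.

1904 = 1498 · e^(r·5)
e^(5r) = 1904/1498 = 1.27103
r = ln(1.27103) / 5 = 0.23983 / 5

r ≈ 0.0480 per year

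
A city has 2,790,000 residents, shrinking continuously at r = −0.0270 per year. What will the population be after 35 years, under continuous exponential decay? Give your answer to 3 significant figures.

≈ 1,080,000 residents

P(35) = 2790000 · e^(-0.027·35) = 2790000 · e^(-0.945)
= 2790000 · 0.38868 ≈ 1084416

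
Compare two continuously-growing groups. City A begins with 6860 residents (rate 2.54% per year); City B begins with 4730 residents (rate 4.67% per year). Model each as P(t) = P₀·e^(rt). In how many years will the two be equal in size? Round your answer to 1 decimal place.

6860·e^(0.0254t) = 4730·e^(0.0467t)
6860/4730 = e^((0.0467 − 0.0254)t) → ln(1.45032) = 0.0213·t
t = 0.37178 / 0.0213

t ≈ 17.5 years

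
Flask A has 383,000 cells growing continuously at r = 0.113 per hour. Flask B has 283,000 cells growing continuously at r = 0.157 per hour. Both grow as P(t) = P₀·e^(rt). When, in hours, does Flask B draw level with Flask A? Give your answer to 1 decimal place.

383000·e^(0.113t) = 283000·e^(0.157t)
383000/283000 = e^((0.157 − 0.113)t) → ln(1.35336) = 0.044·t
t = 0.30259 / 0.044

t ≈ 6.9 hours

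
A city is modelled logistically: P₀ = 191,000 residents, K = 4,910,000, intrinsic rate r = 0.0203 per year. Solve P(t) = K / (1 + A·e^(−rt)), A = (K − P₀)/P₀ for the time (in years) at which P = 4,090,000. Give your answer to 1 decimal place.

A = (4910000 − 191000)/191000 = 24.70681
4090000 = 4910000/(1 + 24.70681·e^(−0.0203t)) → 1 + 24.70681·e^(−0.0203t) = 1.20049
e^(−0.0203t) = 0.008115 → t = ln(123.23273)/0.0203 = 4.81407/0.0203

t ≈ 237.1 years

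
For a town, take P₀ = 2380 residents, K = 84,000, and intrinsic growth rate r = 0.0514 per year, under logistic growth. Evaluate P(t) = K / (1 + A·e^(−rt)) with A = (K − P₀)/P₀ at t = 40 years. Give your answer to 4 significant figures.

≈ 15,590 residents

A = (84000 − 2380)/2380 = 34.29412
P(40) = 84000 / (1 + 34.29412·e^(−0.0514·40)) = 84000 / (1 + 34.29412·0.127965)
= 84000 / 5.38844 ≈ 15588.93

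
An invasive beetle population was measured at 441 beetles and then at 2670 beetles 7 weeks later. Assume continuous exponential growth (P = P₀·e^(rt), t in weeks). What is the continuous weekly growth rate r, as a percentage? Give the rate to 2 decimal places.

2670 = 441 · e^(r·7)
e^(7r) = 2670/441 = 6.05442
r = ln(6.05442) / 7 = 1.80079 / 7

r ≈ 25.73% per week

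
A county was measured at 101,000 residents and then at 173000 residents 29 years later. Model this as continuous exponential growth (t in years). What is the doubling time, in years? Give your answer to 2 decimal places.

r = ln(173000/101000) / 29 = ln(1.71287) / 29 ≈ 0.018558 per year
doubling time = ln 2 / |r| = 0.69315 / 0.018558

doubling time ≈ 37.35 years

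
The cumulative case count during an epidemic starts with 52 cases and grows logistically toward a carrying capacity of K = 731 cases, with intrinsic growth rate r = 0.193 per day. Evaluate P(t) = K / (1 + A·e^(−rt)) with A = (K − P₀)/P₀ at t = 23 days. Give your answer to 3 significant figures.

≈ 633 cases

A = (731 − 52)/52 = 13.05769
P(23) = 731 / (1 + 13.05769·e^(−0.193·23)) = 731 / (1 + 13.05769·0.011808)
= 731 / 1.15418 ≈ 633.35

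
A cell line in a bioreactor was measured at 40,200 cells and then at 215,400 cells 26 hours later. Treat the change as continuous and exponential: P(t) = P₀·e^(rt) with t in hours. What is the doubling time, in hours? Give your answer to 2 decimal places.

doubling time ≈ 10.74 hours

r = ln(215400/40200) / 26 = ln(5.35821) / 26 ≈ 0.064563 per hour
doubling time = ln 2 / |r| = 0.69315 / 0.064563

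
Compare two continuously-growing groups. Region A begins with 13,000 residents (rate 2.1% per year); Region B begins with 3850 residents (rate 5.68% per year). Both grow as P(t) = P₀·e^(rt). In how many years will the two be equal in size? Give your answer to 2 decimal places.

t ≈ 33.99 years

13000·e^(0.021t) = 3850·e^(0.0568t)
13000/3850 = e^((0.0568 − 0.021)t) → ln(3.37662) = 0.0358·t
t = 1.21688 / 0.0358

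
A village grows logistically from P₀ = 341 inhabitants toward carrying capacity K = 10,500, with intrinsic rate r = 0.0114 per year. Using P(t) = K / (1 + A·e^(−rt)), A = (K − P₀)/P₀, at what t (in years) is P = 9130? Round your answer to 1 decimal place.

A = (10500 − 341)/341 = 29.79179
9130 = 10500/(1 + 29.79179·e^(−0.0114t)) → 1 + 29.79179·e^(−0.0114t) = 1.15005
e^(−0.0114t) = 0.005037 → t = ln(198.53944)/0.0114 = 5.29099/0.0114

t ≈ 464.1 years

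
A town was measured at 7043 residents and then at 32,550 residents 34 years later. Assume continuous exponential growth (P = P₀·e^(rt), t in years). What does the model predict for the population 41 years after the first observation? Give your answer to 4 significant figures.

≈ 44,610 residents

r = ln(32550/7043) / 34 ≈ 0.045022 per year
P(41) = 7043 · e^(0.045022·41) = 7043 · 6.33377 ≈ 44608.77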